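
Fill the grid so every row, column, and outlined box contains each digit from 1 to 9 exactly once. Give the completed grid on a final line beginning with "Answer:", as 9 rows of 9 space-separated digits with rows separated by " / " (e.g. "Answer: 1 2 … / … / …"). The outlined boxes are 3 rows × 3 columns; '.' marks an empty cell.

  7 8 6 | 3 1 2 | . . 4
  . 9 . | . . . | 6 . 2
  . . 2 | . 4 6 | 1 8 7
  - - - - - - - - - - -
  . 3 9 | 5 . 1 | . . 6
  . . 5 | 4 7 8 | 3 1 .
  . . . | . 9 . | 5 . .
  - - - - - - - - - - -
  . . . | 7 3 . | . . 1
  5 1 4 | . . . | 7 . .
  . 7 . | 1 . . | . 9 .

Step 1. [r4c5∈{2}] r4c5's peers cover all but 2 ⇒ r4c5=2.
Step 2. [r6c8∈{2,4,7}] r6c8 is the only open cell in box 6 admitting 2 ⇒ r6c8=2.
Step 3. [r9c9∈{3,5,8}] col 9 places 5 nowhere but r9c9 ⇒ r9c9=5.
Step 4. [r7c3∈{8}] r7c3 has the single candidate 8 ⇒ r7c3=8.
Step 5. [r2c1∈{1,3,4}] across row 2, 4 lands solely at r2c1 ⇒ r2c1=4.
Step 6. [r2c5∈{5,8}] r2c5 is the only open cell in col 5 admitting 5. So r2c5=5.
Step 7. [r7c1∈{2,6,9}] r7c1 is the only open cell in col 1 admitting 9. So r7c1=9.
Step 8. [r8c4∈{2,6,8,9}] across row 8, 2 lands solely at r8c4. So r8c4=2.
Step 9. [r6c9∈{8}] r6c9 is down to just 8. So r6c9=8.
Step 10. [r9c7∈{2,4,8}] across col 7, 8 lands solely at r9c7, so r9c7=8.
Step 11. [r9c1∈{2,3,6}] r9c1 is the only open cell in row 9 admitting 2, so r9c1=2.
Step 12. [r5c1∈{6}] nothing but 6 survives at r5c1 ⇒ r5c1=6.
Step 13. [r4c7∈{4}] only 4 remains possible at r4c7 ⇒ r4c7=4.
Step 14. [r2c3∈{1,3}] in row 2, 1 fits only at r2c3. So r2c3=1.
Step 15. [r7c8∈{4,6}] r7c8 is the only open cell in col 8 admitting 4 ⇒ r7c8=4.
Step 16. [r8c8∈{3,6}] r8c8 is the only open cell in col 8 admitting 6. So r8c8=6.
Step 17. [r3c1∈{3}] r3c1 is down to just 3. So r3c1=3.
Step 18. [r7c6∈{5}] nothing but 5 survives at r7c6 ⇒ r7c6=5.
Step 19. [r5c9∈{9}] r5c9 is down to just 9 ⇒ r5c9=9.
Step 20. [r1c8∈{5}] r1c8 is down to just 5, so r1c8=5.
Step 21. [r9c6∈{4}] only 4 remains possible at r9c6, so r9c6=4.
Step 22. [r2c4∈{8}] only 8 remains possible at r2c4, so r2c4=8.
Step 23. [r9c5∈{6}] nothing but 6 survives at r9c5 ⇒ r9c5=6.
Step 24. [r8c5∈{8}] r8c5 has the single candidate 8, so r8c5=8.
Step 25. [r6c1∈{1}] only 1 remains possible at r6c1 ⇒ r6c1=1.
Step 26. [r6c2∈{4}] only 4 remains possible at r6c2. So r6c2=4.
Step 27. [r5c2∈{2}] r5c2 is down to just 2 ⇒ r5c2=2.
Step 28. [r4c1∈{8}] nothing but 8 survives at r4c1. So r4c1=8.
Step 29. [r3c4∈{9}] only 9 remains possible at r3c4. So r3c4=9.
Step 30. [r2c8∈{3}] nothing but 3 survives at r2c8, so r2c8=3.
Step 31. [r6c6∈{3}] nothing but 3 survives at r6c6 ⇒ r6c6=3.
Step 32. [r6c4∈{6}] r6c4 is down to just 6. So r6c4=6.
Step 33. [r4c8∈{7}] r4c8 has the single candidate 7, so r4c8=7.
Step 34. [r2c6∈{7}] nothing but 7 survives at r2c6, so r2c6=7.
Step 35. [r3c2∈{5}] r3c2's peers cover all but 5. So r3c2=5.
Step 36. [r9c3∈{3}] only 3 remains possible at r9c3 ⇒ r9c3=3.
Step 37. [r6c3∈{7}] r6c3's peers cover all but 7, so r6c3=7.
Step 38. [r7c2∈{6}] r7c2's peers cover all but 6 ⇒ r7c2=6.
Step 39. [r7c7∈{2}] only 2 remains possible at r7c7, so r7c7=2.
Step 40. [r1c7∈{9}] r1c7's peers cover all but 9, so r1c7=9.
Step 41. [r8c6∈{9}] only 9 remains possible at r8c6, so r8c6=9.
Step 42. [r8c9∈{3}] only 3 remains possible at r8c9 ⇒ r8c9=3.

Answer: 7 8 6 3 1 2 9 5 4 / 4 9 1 8 5 7 6 3 2 / 3 5 2 9 4 6 1 8 7 / 8 3 9 5 2 1 4 7 6 / 6 2 5 4 7 8 3 1 9 / 1 4 7 6 9 3 5 2 8 / 9 6 8 7 3 5 2 4 1 / 5 1 4 2 8 9 7 6 3 / 2 7 3 1 6 4 8 9 5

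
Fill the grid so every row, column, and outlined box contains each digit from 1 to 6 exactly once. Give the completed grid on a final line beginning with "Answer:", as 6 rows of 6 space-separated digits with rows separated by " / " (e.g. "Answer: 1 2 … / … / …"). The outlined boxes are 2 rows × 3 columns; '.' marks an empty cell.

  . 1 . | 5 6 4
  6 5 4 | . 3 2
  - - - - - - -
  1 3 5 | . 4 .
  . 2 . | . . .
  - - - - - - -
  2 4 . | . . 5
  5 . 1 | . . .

Step 1. [r4c6∈{1,3,6}] across col 6, 1 lands solely at r4c6. So r4c6=1.
Step 2. [r6c2∈{6}] only 6 remains possible at r6c2. So r6c2=6.
Step 3. [r5c4∈{1,3,6}] across row 5, 6 lands solely at r5c4. So r5c4=6.
Step 4. [r6c4∈{2,3,4}] across row 6, 4 lands solely at r6c4, so r6c4=4.
Step 5. [r1c3∈{2,3}] row 1 places 2 nowhere but r1c3 ⇒ r1c3=2.
Step 6. [r3c6∈{6}] r3c6's peers cover all but 6 ⇒ r3c6=6.
Step 7. [r5c3∈{3}] r5c3 has the single candidate 3, so r5c3=3.
Step 8. [r3c4∈{2}] r3c4 has the single candidate 2, so r3c4=2.
Step 9. [r5c5∈{1}] r5c5's peers cover all but 1. So r5c5=1.
Step 10. [r4c3∈{6}] only 6 remains possible at r4c3 ⇒ r4c3=6.
Step 11. [r4c1∈{4}] r4c1 is down to just 4 ⇒ r4c1=4.
Step 12. [r4c5∈{5}] nothing but 5 survives at r4c5, so r4c5=5.
Step 13. [r2c4∈{1}] nothing but 1 survives at r2c4. So r2c4=1.
Step 14. [r4c4∈{3}] r4c4 is down to just 3 ⇒ r4c4=3.
Step 15. [r6c6∈{3}] r6c6 has the single candidate 3 ⇒ r6c6=3.
Step 16. [r1c1∈{3}] only 3 remains possible at r1c1. So r1c1=3.
Step 17. [r6c5∈{2}] nothing but 2 survives at r6c5 ⇒ r6c5=2.

Answer: 3 1 2 5 6 4 / 6 5 4 1 3 2 / 1 3 5 2 4 6 / 4 2 6 3 5 1 / 2 4 3 6 1 5 / 5 6 1 4 2 3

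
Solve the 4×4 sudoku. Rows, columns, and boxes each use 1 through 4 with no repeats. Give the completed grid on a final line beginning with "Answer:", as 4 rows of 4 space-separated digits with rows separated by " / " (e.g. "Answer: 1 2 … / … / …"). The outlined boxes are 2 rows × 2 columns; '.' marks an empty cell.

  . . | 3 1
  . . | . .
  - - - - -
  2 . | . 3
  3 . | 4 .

Step 1. [r2c2∈{1,2,3,4}] row 2 places 3 nowhere but r2c2 ⇒ r2c2=3.
Step 2. [r3c2∈{1,4}] across row 3, 4 lands solely at r3c2, so r3c2=4.
Step 3. [r2c4∈{2,4}] in col 4, 4 fits only at r2c4. So r2c4=4.
Step 4. [r4c4∈{2}] r4c4 has the single candidate 2. So r4c4=2.
Step 5. [r3c3∈{1}] only 1 remains possible at r3c3. So r3c3=1.
Step 6. [r1c2∈{2}] nothing but 2 survives at r1c2 ⇒ r1c2=2.
Step 7. [r2c3∈{2}] nothing but 2 survives at r2c3, so r2c3=2.
Step 8. [r1c1∈{4}] r1c1's peers cover all but 4, so r1c1=4.
Step 9. [r4c2∈{1}] r4c2 is down to just 1. So r4c2=1.
Step 10. [r2c1∈{1}] nothing but 1 survives at r2c1, so r2c1=1.

Answer: 4 2 3 1 / 1 3 2 4 / 2 4 1 3 / 3 1 4 2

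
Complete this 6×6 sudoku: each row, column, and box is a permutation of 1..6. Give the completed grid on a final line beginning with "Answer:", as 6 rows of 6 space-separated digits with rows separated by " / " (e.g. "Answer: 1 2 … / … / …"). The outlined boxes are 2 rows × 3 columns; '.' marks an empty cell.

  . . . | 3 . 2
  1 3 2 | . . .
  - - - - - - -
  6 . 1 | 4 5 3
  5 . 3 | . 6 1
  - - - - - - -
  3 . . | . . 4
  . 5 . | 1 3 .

Step 1. [r1c1∈{4}] r1c1 has the single candidate 4, so r1c1=4.
Step 2. [r5c3∈{6}] only 6 remains possible at r5c3, so r5c3=6.
Step 3. [r4c4∈{2}] r4c4 has the single candidate 2 ⇒ r4c4=2.
Step 4. [r2c4∈{5,6}] in col 4, 6 fits only at r2c4 ⇒ r2c4=6.
Step 5. [r6c1∈{2}] r6c1 is down to just 2 ⇒ r6c1=2.
Step 6. [r2c6∈{5}] r2c6 has the single candidate 5, so r2c6=5.
Step 7. [r5c2∈{1}] nothing but 1 survives at r5c2 ⇒ r5c2=1.
Step 8. [r3c2∈{2}] nothing but 2 survives at r3c2. So r3c2=2.
Step 9. [r1c2∈{6}] only 6 remains possible at r1c2, so r1c2=6.
Step 10. [r5c4∈{5}] r5c4's peers cover all but 5. So r5c4=5.
Step 11. [r6c3∈{4}] r6c3 has the single candidate 4, so r6c3=4.
Step 12. [r4c2∈{4}] r4c2's peers cover all but 4, so r4c2=4.
Step 13. [r2c5∈{4}] r2c5's peers cover all but 4 ⇒ r2c5=4.
Step 14. [r1c5∈{1}] r1c5 has the single candidate 1. So r1c5=1.
Step 15. [r6c6∈{6}] r6c6's peers cover all but 6 ⇒ r6c6=6.
Step 16. [r1c3∈{5}] r1c3 is down to just 5 ⇒ r1c3=5.
Step 17. [r5c5∈{2}] nothing but 2 survives at r5c5, so r5c5=2.

Answer: 4 6 5 3 1 2 / 1 3 2 6 4 5 / 6 2 1 4 5 3 / 5 4 3 2 6 1 / 3 1 6 5 2 4 / 2 5 4 1 3 6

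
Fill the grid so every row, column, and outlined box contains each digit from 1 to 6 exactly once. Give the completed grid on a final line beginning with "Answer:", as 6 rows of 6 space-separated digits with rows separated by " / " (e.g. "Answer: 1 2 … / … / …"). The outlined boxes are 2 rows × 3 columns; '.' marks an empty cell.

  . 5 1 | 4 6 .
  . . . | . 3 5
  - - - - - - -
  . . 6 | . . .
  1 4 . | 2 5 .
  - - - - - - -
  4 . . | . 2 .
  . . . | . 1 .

Step 1. [r4c3∈{3}] nothing but 3 survives at r4c3. So r4c3=3.
Step 2. [r6c6∈{3,4,6}] in row 6, 4 fits only at r6c6 ⇒ r6c6=4.
Step 3. [r5c3∈{5}] nothing but 5 survives at r5c3. So r5c3=5.
Step 4. [r6c3∈{2}] nothing but 2 survives at r6c3, so r6c3=2.
Step 5. [r6c4∈{3,5,6}] r6c4 is the only open cell in row 6 admitting 5, so r6c4=5.
Step 6. [r5c4∈{3,6}] in col 4, 6 fits only at r5c4. So r5c4=6.
Step 7. [r3c2∈{2}] r3c2's peers cover all but 2. So r3c2=2.
Step 8. [r2c1∈{2,6}] 2 has one home in row 2: r2c1 ⇒ r2c1=2.
Step 9. [r5c6∈{3}] nothing but 3 survives at r5c6 ⇒ r5c6=3.
Step 10. [r6c1∈{3,6}] r6c1 is the only open cell in col 1 admitting 6, so r6c1=6.
Step 11. [r2c4∈{1}] r2c4 is down to just 1 ⇒ r2c4=1.
Step 12. [r1c1∈{3}] r1c1 has the single candidate 3. So r1c1=3.
Step 13. [r2c3∈{4}] only 4 remains possible at r2c3, so r2c3=4.
Step 14. [r4c6∈{6}] nothing but 6 survives at r4c6, so r4c6=6.
Step 15. [r2c2∈{6}] r2c2 is down to just 6. So r2c2=6.
Step 16. [r3c1∈{5}] r3c1 is down to just 5 ⇒ r3c1=5.
Step 17. [r1c6∈{2}] nothing but 2 survives at r1c6, so r1c6=2.
Step 18. [r3c5∈{4}] only 4 remains possible at r3c5. So r3c5=4.
Step 19. [r3c6∈{1}] nothing but 1 survives at r3c6. So r3c6=1.
Step 20. [r3c4∈{3}] r3c4 has the single candidate 3, so r3c4=3.
Step 21. [r6c2∈{3}] nothing but 3 survives at r6c2, so r6c2=3.
Step 22. [r5c2∈{1}] r5c2's peers cover all but 1. So r5c2=1.

Answer: 3 5 1 4 6 2 / 2 6 4 1 3 5 / 5 2 6 3 4 1 / 1 4 3 2 5 6 / 4 1 5 6 2 3 / 6 3 2 5 1 4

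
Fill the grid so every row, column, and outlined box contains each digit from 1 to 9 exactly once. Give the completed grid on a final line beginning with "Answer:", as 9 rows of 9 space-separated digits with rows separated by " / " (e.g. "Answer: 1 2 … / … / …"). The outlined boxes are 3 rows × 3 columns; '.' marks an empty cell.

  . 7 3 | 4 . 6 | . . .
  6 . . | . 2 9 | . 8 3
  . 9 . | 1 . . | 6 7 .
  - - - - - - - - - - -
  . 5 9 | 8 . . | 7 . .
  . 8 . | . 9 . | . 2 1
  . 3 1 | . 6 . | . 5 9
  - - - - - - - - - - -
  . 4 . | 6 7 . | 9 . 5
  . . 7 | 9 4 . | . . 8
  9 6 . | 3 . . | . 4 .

Step 1. [r8c2∈{1,2}] 2 has one home in col 2: r8c2 ⇒ r8c2=2.
Step 2. [r3c3∈{2,4,5,8}] 2 has one home in col 3: r3c3, so r3c3=2.
Step 3. [r7c6∈{1,2,8}] row 7 places 2 nowhere but r7c6 ⇒ r7c6=2.
Step 4. [r3c9∈{4}] r3c9's peers cover all but 4 ⇒ r3c9=4.
Step 5. [r8c8∈{1,3,6}] 6 has one home in row 8: r8c8, so r8c8=6.
Step 6. [r4c8∈{3}] r4c8 is down to just 3, so r4c8=3.
Step 7. [r5c7∈{4}] nothing but 4 survives at r5c7 ⇒ r5c7=4.
Step 8. [r7c8∈{1}] r7c8's peers cover all but 1. So r7c8=1.
Step 9. [r8c1∈{1,3,5}] across box 7, 1 lands solely at r8c1, so r8c1=1.
Step 10. [r9c3∈{5,8}] r9c3 is the only open cell in box 7 admitting 5, so r9c3=5.
Step 11. [r2c4∈{5,7}] across row 2, 7 lands solely at r2c4 ⇒ r2c4=7.
Step 12. [r1c7∈{1,2,5}] r1c7 is the only open cell in row 1 admitting 1 ⇒ r1c7=1.
Step 13. [r5c6∈{3,5,7}] across row 5, 3 lands solely at r5c6 ⇒ r5c6=3.
Step 14. [r4c1∈{2,4}] across row 4, 2 lands solely at r4c1, so r4c1=2.
Step 15. [r6c1∈{4,7}] across col 1, 4 lands solely at r6c1 ⇒ r6c1=4.
Step 16. [r4c5∈{1}] r4c5 has the single candidate 1 ⇒ r4c5=1.
Step 17. [r9c5∈{8}] nothing but 8 survives at r9c5, so r9c5=8.
Step 18. [r1c5∈{5}] only 5 remains possible at r1c5, so r1c5=5.
Step 19. [r1c1∈{8}] r1c1 has the single candidate 8, so r1c1=8.
Step 20. [r1c9∈{2}] r1c9's peers cover all but 2, so r1c9=2.
Step 21. [r2c2∈{1}] nothing but 1 survives at r2c2, so r2c2=1.
Step 22. [r2c3∈{4}] r2c3 is down to just 4 ⇒ r2c3=4.
Step 23. [r3c5∈{3}] only 3 remains possible at r3c5, so r3c5=3.
Step 24. [r5c4∈{5}] r5c4 is down to just 5 ⇒ r5c4=5.
Step 25. [r9c9∈{7}] r9c9 has the single candidate 7 ⇒ r9c9=7.
Step 26. [r6c4∈{2}] nothing but 2 survives at r6c4 ⇒ r6c4=2.
Step 27. [r9c6∈{1}] nothing but 1 survives at r9c6 ⇒ r9c6=1.
Step 28. [r8c6∈{5}] r8c6 is down to just 5. So r8c6=5.
Step 29. [r4c9∈{6}] nothing but 6 survives at r4c9. So r4c9=6.
Step 30. [r8c7∈{3}] r8c7 is down to just 3. So r8c7=3.
Step 31. [r5c3∈{6}] nothing but 6 survives at r5c3 ⇒ r5c3=6.
Step 32. [r7c1∈{3}] only 3 remains possible at r7c1, so r7c1=3.
Step 33. [r7c3∈{8}] r7c3 has the single candidate 8 ⇒ r7c3=8.
Step 34. [r5c1∈{7}] r5c1's peers cover all but 7, so r5c1=7.
Step 35. [r3c6∈{8}] nothing but 8 survives at r3c6, so r3c6=8.
Step 36. [r4c6∈{4}] r4c6's peers cover all but 4, so r4c6=4.
Step 37. [r6c6∈{7}] r6c6 has the single candidate 7 ⇒ r6c6=7.
Step 38. [r9c7∈{2}] r9c7 has the single candidate 2 ⇒ r9c7=2.
Step 39. [r6c7∈{8}] nothing but 8 survives at r6c7. So r6c7=8.
Step 40. [r1c8∈{9}] r1c8 is down to just 9 ⇒ r1c8=9.
Step 41. [r3c1∈{5}] r3c1 has the single candidate 5 ⇒ r3c1=5.
Step 42. [r2c7∈{5}] only 5 remains possible at r2c7, so r2c7=5.

Answer: 8 7 3 4 5 6 1 9 2 / 6 1 4 7 2 9 5 8 3 / 5 9 2 1 3 8 6 7 4 / 2 5 9 8 1 4 7 3 6 / 7 8 6 5 9 3 4 2 1 / 4 3 1 2 6 7 8 5 9 / 3 4 8 6 7 2 9 1 5 / 1 2 7 9 4 5 3 6 8 / 9 6 5 3 8 1 2 4 7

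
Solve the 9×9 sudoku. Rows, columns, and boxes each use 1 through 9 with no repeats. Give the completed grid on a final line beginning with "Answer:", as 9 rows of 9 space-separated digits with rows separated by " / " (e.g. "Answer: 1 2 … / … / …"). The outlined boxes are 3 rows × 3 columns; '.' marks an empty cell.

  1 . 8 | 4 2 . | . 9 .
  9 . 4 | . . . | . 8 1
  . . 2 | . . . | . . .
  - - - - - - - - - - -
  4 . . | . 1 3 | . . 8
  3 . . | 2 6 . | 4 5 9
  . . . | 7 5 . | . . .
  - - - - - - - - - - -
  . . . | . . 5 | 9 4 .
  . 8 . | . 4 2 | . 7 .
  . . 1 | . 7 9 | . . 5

Step 1. [r4c7∈{2,6,7}] r4c7 is the only open cell in box 6 admitting 7, so r4c7=7.
Step 2. [r2c5∈{3}] nothing but 3 survives at r2c5. So r2c5=3.
Step 3. [r8c3∈{3,5,6,9}] in row 8, 9 fits only at r8c3, so r8c3=9.
Step 4. [r6c3∈{6}] r6c3 is down to just 6 ⇒ r6c3=6.
Step 5. [r7c4∈{1,3,6,8}] row 7 places 1 nowhere but r7c4. So r7c4=1.
Step 6. [r2c7∈{2,5,6}] 2 has one home in row 2: r2c7. So r2c7=2.
Step 7. [r6c8∈{1,2,3}] r6c8 is the only open cell in col 8 admitting 1 ⇒ r6c8=1.
Step 8. [r6c7∈{3}] nothing but 3 survives at r6c7 ⇒ r6c7=3.
Step 9. [r6c9∈{2}] only 2 remains possible at r6c9. So r6c9=2.
Step 10. [r4c2∈{2,5,9}] r4c2 is the only open cell in row 4 admitting 2. So r4c2=2.
Step 11. [r7c3∈{3,7}] in col 3, 3 fits only at r7c3 ⇒ r7c3=3.
Step 12. [r7c9∈{6}] only 6 remains possible at r7c9, so r7c9=6.
Step 13. [r7c2∈{7}] r7c2 is down to just 7, so r7c2=7.
Step 14. [r8c9∈{3}] only 3 remains possible at r8c9 ⇒ r8c9=3.
Step 15. [r3c1∈{5,6,7}] 7 has one home in col 1: r3c1, so r3c1=7.
Step 16. [r8c4∈{6}] r8c4 is down to just 6 ⇒ r8c4=6.
Step 17. [r1c2∈{3,5,6}] in row 1, 3 fits only at r1c2. So r1c2=3.
Step 18. [r5c6∈{8}] only 8 remains possible at r5c6, so r5c6=8.
Step 19. [r9c1∈{2,6}] col 1 places 6 nowhere but r9c1. So r9c1=6.
Step 20. [r2c4∈{5}] r2c4's peers cover all but 5 ⇒ r2c4=5.
Step 21. [r2c2∈{6}] r2c2's peers cover all but 6 ⇒ r2c2=6.
Step 22. [r7c5∈{8}] only 8 remains possible at r7c5. So r7c5=8.
Step 23. [r1c7∈{5,6}] 5 has one home in row 1: r1c7. So r1c7=5.
Step 24. [r3c7∈{6}] r3c7's peers cover all but 6. So r3c7=6.
Step 25. [r3c4∈{8,9}] row 3 places 8 nowhere but r3c4 ⇒ r3c4=8.
Step 26. [r2c6∈{7}] r2c6's peers cover all but 7 ⇒ r2c6=7.
Step 27. [r1c9∈{7}] r1c9 is down to just 7, so r1c9=7.
Step 28. [r9c8∈{2}] only 2 remains possible at r9c8 ⇒ r9c8=2.
Step 29. [r3c9∈{4}] r3c9's peers cover all but 4, so r3c9=4.
Step 30. [r4c8∈{6}] r4c8's peers cover all but 6 ⇒ r4c8=6.
Step 31. [r6c6∈{4}] nothing but 4 survives at r6c6, so r6c6=4.
Step 32. [r3c5∈{9}] r3c5 is down to just 9. So r3c5=9.
Step 33. [r8c1∈{5}] only 5 remains possible at r8c1 ⇒ r8c1=5.
Step 34. [r6c2∈{9}] nothing but 9 survives at r6c2, so r6c2=9.
Step 35. [r1c6∈{6}] r1c6 is down to just 6 ⇒ r1c6=6.
Step 36. [r5c2∈{1}] nothing but 1 survives at r5c2, so r5c2=1.
Step 37. [r6c1∈{8}] r6c1's peers cover all but 8 ⇒ r6c1=8.
Step 38. [r8c7∈{1}] only 1 remains possible at r8c7 ⇒ r8c7=1.
Step 39. [r9c4∈{3}] r9c4 is down to just 3, so r9c4=3.
Step 40. [r3c6∈{1}] r3c6 is down to just 1, so r3c6=1.
Step 41. [r4c4∈{9}] only 9 remains possible at r4c4 ⇒ r4c4=9.
Step 42. [r3c8∈{3}] r3c8's peers cover all but 3. So r3c8=3.
Step 43. [r4c3∈{5}] only 5 remains possible at r4c3, so r4c3=5.
Step 44. [r3c2∈{5}] r3c2 is down to just 5 ⇒ r3c2=5.
Step 45. [r7c1∈{2}] r7c1 has the single candidate 2. So r7c1=2.
Step 46. [r5c3∈{7}] only 7 remains possible at r5c3 ⇒ r5c3=7.
Step 47. [r9c7∈{8}] r9c7 is down to just 8. So r9c7=8.
Step 48. [r9c2∈{4}] r9c2 has the single candidate 4, so r9c2=4.

Answer: 1 3 8 4 2 6 5 9 7 / 9 6 4 5 3 7 2 8 1 / 7 5 2 8 9 1 6 3 4 / 4 2 5 9 1 3 7 6 8 / 3 1 7 2 6 8 4 5 9 / 8 9 6 7 5 4 3 1 2 / 2 7 3 1 8 5 9 4 6 / 5 8 9 6 4 2 1 7 3 / 6 4 1 3 7 9 8 2 5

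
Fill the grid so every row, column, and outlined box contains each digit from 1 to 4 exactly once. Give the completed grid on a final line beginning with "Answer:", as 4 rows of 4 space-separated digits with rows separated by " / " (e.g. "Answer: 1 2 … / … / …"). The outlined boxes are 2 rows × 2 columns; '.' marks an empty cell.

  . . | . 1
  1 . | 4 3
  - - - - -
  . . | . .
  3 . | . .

Step 1. [r1c3∈{2}] r1c3's peers cover all but 2, so r1c3=2.
Step 2. [r3c1∈{2,4}] in col 1, 2 fits only at r3c1, so r3c1=2.
Step 3. [r4c3∈{1}] r4c3 is down to just 1 ⇒ r4c3=1.
Step 4. [r4c2∈{4}] r4c2's peers cover all but 4, so r4c2=4.
Step 5. [r3c2∈{1}] r3c2 is down to just 1. So r3c2=1.
Step 6. [r3c4∈{4}] r3c4 is down to just 4. So r3c4=4.
Step 7. [r3c3∈{3}] only 3 remains possible at r3c3, so r3c3=3.
Step 8. [r4c4∈{2}] nothing but 2 survives at r4c4 ⇒ r4c4=2.
Step 9. [r1c1∈{4}] r1c1 is down to just 4 ⇒ r1c1=4.
Step 10. [r1c2∈{3}] nothing but 3 survives at r1c2, so r1c2=3.
Step 11. [r2c2∈{2}] only 2 remains possible at r2c2 ⇒ r2c2=2.

Answer: 4 3 2 1 / 1 2 4 3 / 2 1 3 4 / 3 4 1 2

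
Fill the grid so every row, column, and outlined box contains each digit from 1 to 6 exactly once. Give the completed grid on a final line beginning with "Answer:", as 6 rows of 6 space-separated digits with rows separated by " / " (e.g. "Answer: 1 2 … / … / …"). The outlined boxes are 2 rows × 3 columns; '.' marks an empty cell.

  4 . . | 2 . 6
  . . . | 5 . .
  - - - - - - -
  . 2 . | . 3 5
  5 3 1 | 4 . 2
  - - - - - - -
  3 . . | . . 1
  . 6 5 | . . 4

Step 1. [r2c2∈{1}] r2c2 is down to just 1, so r2c2=1.
Step 2. [r3c1∈{6}] r3c1 has the single candidate 6. So r3c1=6.
Step 3. [r2c1∈{2}] only 2 remains possible at r2c1, so r2c1=2.
Step 4. [r5c5∈{2,5,6}] across row 5, 5 lands solely at r5c5. So r5c5=5.
Step 5. [r5c3∈{2,4}] row 5 places 2 nowhere but r5c3 ⇒ r5c3=2.
Step 6. [r2c6∈{3}] r2c6 is down to just 3, so r2c6=3.
Step 7. [r6c5∈{2}] r6c5's peers cover all but 2, so r6c5=2.
Step 8. [r5c2∈{4}] r5c2 is down to just 4, so r5c2=4.
Step 9. [r2c3∈{6}] r2c3's peers cover all but 6. So r2c3=6.
Step 10. [r6c4∈{3}] r6c4 is down to just 3, so r6c4=3.
Step 11. [r1c3∈{3}] r1c3's peers cover all but 3. So r1c3=3.
Step 12. [r3c4∈{1}] r3c4 has the single candidate 1 ⇒ r3c4=1.
Step 13. [r5c4∈{6}] only 6 remains possible at r5c4 ⇒ r5c4=6.
Step 14. [r4c5∈{6}] only 6 remains possible at r4c5 ⇒ r4c5=6.
Step 15. [r3c3∈{4}] r3c3's peers cover all but 4, so r3c3=4.
Step 16. [r6c1∈{1}] r6c1 is down to just 1. So r6c1=1.
Step 17. [r2c5∈{4}] r2c5's peers cover all but 4 ⇒ r2c5=4.
Step 18. [r1c5∈{1}] only 1 remains possible at r1c5. So r1c5=1.
Step 19. [r1c2∈{5}] r1c2 is down to just 5, so r1c2=5.

Answer: 4 5 3 2 1 6 / 2 1 6 5 4 3 / 6 2 4 1 3 5 / 5 3 1 4 6 2 / 3 4 2 6 5 1 / 1 6 5 3 2 4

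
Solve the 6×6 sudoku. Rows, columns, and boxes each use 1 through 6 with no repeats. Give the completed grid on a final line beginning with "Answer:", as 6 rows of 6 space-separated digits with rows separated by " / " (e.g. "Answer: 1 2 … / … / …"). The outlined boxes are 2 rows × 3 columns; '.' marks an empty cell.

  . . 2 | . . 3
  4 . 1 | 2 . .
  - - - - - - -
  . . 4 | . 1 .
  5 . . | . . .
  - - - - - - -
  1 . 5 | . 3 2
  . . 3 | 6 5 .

Step 1. [r5c2∈{4,6}] in row 5, 6 fits only at r5c2 ⇒ r5c2=6.
Step 2. [r3c1∈{2,3,6}] in col 1, 3 fits only at r3c1 ⇒ r3c1=3.
Step 3. [r3c6∈{5,6}] row 3 places 6 nowhere but r3c6. So r3c6=6.
Step 4. [r4c6∈{4}] only 4 remains possible at r4c6. So r4c6=4.
Step 5. [r1c5∈{4,6}] in col 5, 4 fits only at r1c5. So r1c5=4.
Step 6. [r3c2∈{2}] r3c2 is down to just 2. So r3c2=2.
Step 7. [r1c2∈{5}] r1c2 has the single candidate 5 ⇒ r1c2=5.
Step 8. [r3c4∈{5}] r3c4 has the single candidate 5, so r3c4=5.
Step 9. [r4c4∈{3}] r4c4 has the single candidate 3 ⇒ r4c4=3.
Step 10. [r6c1∈{2}] only 2 remains possible at r6c1. So r6c1=2.
Step 11. [r6c6∈{1}] r6c6's peers cover all but 1. So r6c6=1.
Step 12. [r6c2∈{4}] r6c2 is down to just 4, so r6c2=4.
Step 13. [r2c5∈{6}] r2c5 is down to just 6, so r2c5=6.
Step 14. [r4c5∈{2}] r4c5 is down to just 2 ⇒ r4c5=2.
Step 15. [r4c3∈{6}] only 6 remains possible at r4c3. So r4c3=6.
Step 16. [r5c4∈{4}] r5c4 has the single candidate 4. So r5c4=4.
Step 17. [r2c2∈{3}] r2c2's peers cover all but 3, so r2c2=3.
Step 18. [r2c6∈{5}] r2c6 is down to just 5. So r2c6=5.
Step 19. [r1c1∈{6}] only 6 remains possible at r1c1 ⇒ r1c1=6.
Step 20. [r4c2∈{1}] r4c2 is down to just 1. So r4c2=1.
Step 21. [r1c4∈{1}] r1c4's peers cover all but 1 ⇒ r1c4=1.

Answer: 6 5 2 1 4 3 / 4 3 1 2 6 5 / 3 2 4 5 1 6 / 5 1 6 3 2 4 / 1 6 5 4 3 2 / 2 4 3 6 5 1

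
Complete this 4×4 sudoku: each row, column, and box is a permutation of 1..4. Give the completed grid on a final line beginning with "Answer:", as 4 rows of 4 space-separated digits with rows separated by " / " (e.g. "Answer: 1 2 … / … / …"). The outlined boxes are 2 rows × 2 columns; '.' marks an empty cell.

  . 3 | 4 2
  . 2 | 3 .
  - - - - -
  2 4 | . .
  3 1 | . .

Step 1. [r2c4∈{1}] r2c4's peers cover all but 1. So r2c4=1.
Step 2. [r4c4∈{4}] nothing but 4 survives at r4c4, so r4c4=4.
Step 3. [r3c4∈{3}] r3c4 has the single candidate 3. So r3c4=3.
Step 4. [r3c3∈{1}] r3c3 is down to just 1, so r3c3=1.
Step 5. [r2c1∈{4}] nothing but 4 survives at r2c1. So r2c1=4.
Step 6. [r1c1∈{1}] r1c1 has the single candidate 1, so r1c1=1.
Step 7. [r4c3∈{2}] only 2 remains possible at r4c3. So r4c3=2.

Answer: 1 3 4 2 / 4 2 3 1 / 2 4 1 3 / 3 1 2 4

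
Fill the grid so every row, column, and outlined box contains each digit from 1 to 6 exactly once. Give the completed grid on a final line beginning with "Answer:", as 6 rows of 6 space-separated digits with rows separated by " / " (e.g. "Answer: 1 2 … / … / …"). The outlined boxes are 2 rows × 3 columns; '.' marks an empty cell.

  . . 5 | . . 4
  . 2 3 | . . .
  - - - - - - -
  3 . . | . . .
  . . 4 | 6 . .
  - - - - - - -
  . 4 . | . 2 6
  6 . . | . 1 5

Step 1. [r1c1∈{1}] r1c1 is down to just 1, so r1c1=1.
Step 2. [r4c6∈{1,2,3}] 3 has one home in col 6: r4c6. So r4c6=3.
Step 3. [r4c5∈{5}] r4c5 is down to just 5, so r4c5=5.
Step 4. [r3c6∈{1,2}] across col 6, 2 lands solely at r3c6. So r3c6=2.
Step 5. [r3c4∈{1,4}] r3c4 is the only open cell in box 4 admitting 1 ⇒ r3c4=1.
Step 6. [r1c5∈{3,6}] in col 5, 3 fits only at r1c5. So r1c5=3.
Step 7. [r6c2∈{3}] only 3 remains possible at r6c2, so r6c2=3.
Step 8. [r3c3∈{6}] nothing but 6 survives at r3c3. So r3c3=6.
Step 9. [r5c4∈{3}] r5c4's peers cover all but 3, so r5c4=3.
Step 10. [r2c6∈{1}] only 1 remains possible at r2c6, so r2c6=1.
Step 11. [r1c4∈{2}] nothing but 2 survives at r1c4, so r1c4=2.
Step 12. [r2c1∈{4}] only 4 remains possible at r2c1. So r2c1=4.
Step 13. [r6c4∈{4}] r6c4 is down to just 4, so r6c4=4.
Step 14. [r6c3∈{2}] nothing but 2 survives at r6c3 ⇒ r6c3=2.
Step 15. [r3c5∈{4}] r3c5's peers cover all but 4 ⇒ r3c5=4.
Step 16. [r1c2∈{6}] r1c2 has the single candidate 6. So r1c2=6.
Step 17. [r2c5∈{6}] r2c5 has the single candidate 6, so r2c5=6.
Step 18. [r3c2∈{5}] r3c2 is down to just 5 ⇒ r3c2=5.
Step 19. [r4c2∈{1}] r4c2 has the single candidate 1 ⇒ r4c2=1.
Step 20. [r2c4∈{5}] only 5 remains possible at r2c4. So r2c4=5.
Step 21. [r5c1∈{5}] r5c1 has the single candidate 5, so r5c1=5.
Step 22. [r5c3∈{1}] r5c3 is down to just 1. So r5c3=1.
Step 23. [r4c1∈{2}] only 2 remains possible at r4c1 ⇒ r4c1=2.

Answer: 1 6 5 2 3 4 / 4 2 3 5 6 1 / 3 5 6 1 4 2 / 2 1 4 6 5 3 / 5 4 1 3 2 6 / 6 3 2 4 1 5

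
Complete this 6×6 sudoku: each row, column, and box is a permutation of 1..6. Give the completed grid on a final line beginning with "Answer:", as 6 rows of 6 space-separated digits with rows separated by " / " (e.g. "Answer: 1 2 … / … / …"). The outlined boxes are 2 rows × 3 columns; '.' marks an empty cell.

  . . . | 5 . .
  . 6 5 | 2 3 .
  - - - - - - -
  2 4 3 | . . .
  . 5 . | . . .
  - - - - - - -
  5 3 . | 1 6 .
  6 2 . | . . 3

Step 1. [r4c1∈{1}] r4c1 is down to just 1. So r4c1=1.
Step 2. [r2c6∈{1,4}] row 2 places 1 nowhere but r2c6. So r2c6=1.
Step 3. [r1c5∈{4}] r1c5 is down to just 4. So r1c5=4.
Step 4. [r6c4∈{4}] r6c4 has the single candidate 4 ⇒ r6c4=4.
Step 5. [r3c4∈{6}] r3c4's peers cover all but 6 ⇒ r3c4=6.
Step 6. [r6c5∈{5}] r6c5 is down to just 5 ⇒ r6c5=5.
Step 7. [r4c5∈{2}] r4c5 is down to just 2, so r4c5=2.
Step 8. [r1c3∈{1,2}] r1c3 is the only open cell in row 1 admitting 2 ⇒ r1c3=2.
Step 9. [r6c3∈{1}] r6c3's peers cover all but 1. So r6c3=1.
Step 10. [r4c6∈{4}] only 4 remains possible at r4c6 ⇒ r4c6=4.
Step 11. [r5c6∈{2}] r5c6 has the single candidate 2. So r5c6=2.
Step 12. [r3c5∈{1}] r3c5 has the single candidate 1. So r3c5=1.
Step 13. [r1c6∈{6}] r1c6 has the single candidate 6. So r1c6=6.
Step 14. [r4c4∈{3}] r4c4's peers cover all but 3 ⇒ r4c4=3.
Step 15. [r3c6∈{5}] nothing but 5 survives at r3c6 ⇒ r3c6=5.
Step 16. [r5c3∈{4}] only 4 remains possible at r5c3 ⇒ r5c3=4.
Step 17. [r4c3∈{6}] r4c3 has the single candidate 6. So r4c3=6.
Step 18. [r2c1∈{4}] nothing but 4 survives at r2c1 ⇒ r2c1=4.
Step 19. [r1c1∈{3}] r1c1 has the single candidate 3. So r1c1=3.
Step 20. [r1c2∈{1}] only 1 remains possible at r1c2, so r1c2=1.

Answer: 3 1 2 5 4 6 / 4 6 5 2 3 1 / 2 4 3 6 1 5 / 1 5 6 3 2 4 / 5 3 4 1 6 2 / 6 2 1 4 5 3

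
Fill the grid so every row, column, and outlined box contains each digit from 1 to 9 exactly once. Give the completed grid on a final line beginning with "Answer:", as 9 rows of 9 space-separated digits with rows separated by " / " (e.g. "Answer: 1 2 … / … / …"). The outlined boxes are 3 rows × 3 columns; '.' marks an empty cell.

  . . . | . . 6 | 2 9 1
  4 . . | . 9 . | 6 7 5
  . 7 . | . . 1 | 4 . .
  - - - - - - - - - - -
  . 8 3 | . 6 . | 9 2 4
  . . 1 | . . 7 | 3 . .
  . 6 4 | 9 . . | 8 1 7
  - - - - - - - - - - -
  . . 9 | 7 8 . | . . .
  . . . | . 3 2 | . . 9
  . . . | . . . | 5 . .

Step 1. [r4c6∈{5}] r4c6 is down to just 5, so r4c6=5.
Step 2. [r8c4∈{1,4,5,6}] 5 has one home in box 8: r8c4 ⇒ r8c4=5.
Step 3. [r9c4∈{1,4,6}] r9c4 is the only open cell in col 4 admitting 6 ⇒ r9c4=6.
Step 4. [r3c1∈{2,3,5,6,8,9}] row 3 places 9 nowhere but r3c1. So r3c1=9.
Step 5. [r2c6∈{3,8}] col 6 places 8 nowhere but r2c6, so r2c6=8.
Step 6. [r6c1∈{2,5}] in row 6, 5 fits only at r6c1. So r6c1=5.
Step 7. [r7c2∈{1,2,3,4,5}] across row 7, 5 lands solely at r7c2 ⇒ r7c2=5.
Step 8. [r5c1∈{2}] only 2 remains possible at r5c1, so r5c1=2.
Step 9. [r2c3∈{2}] r2c3 has the single candidate 2. So r2c3=2.
Step 10. [r1c2∈{3}] r1c2's peers cover all but 3 ⇒ r1c2=3.
Step 11. [r1c1∈{8}] r1c1 is down to just 8 ⇒ r1c1=8.
Step 12. [r7c6∈{4}] r7c6 has the single candidate 4. So r7c6=4.
Step 13. [r9c2∈{1,2,4}] r9c2 is the only open cell in col 2 admitting 2, so r9c2=2.
Step 14. [r8c7∈{1,7}] r8c7 is the only open cell in col 7 admitting 7. So r8c7=7.
Step 15. [r9c8∈{3,4,8}] r9c8 is the only open cell in row 9 admitting 4, so r9c8=4.
Step 16. [r9c3∈{7,8}] 7 has one home in col 3: r9c3 ⇒ r9c3=7.
Step 17. [r9c9∈{3,8}] in row 9, 8 fits only at r9c9, so r9c9=8.
Step 18. [r8c8∈{6}] r8c8 is down to just 6, so r8c8=6.
Step 19. [r8c1∈{1}] only 1 remains possible at r8c1, so r8c1=1.
Step 20. [r3c9∈{3}] only 3 remains possible at r3c9. So r3c9=3.
Step 21. [r5c5∈{4}] r5c5 has the single candidate 4. So r5c5=4.
Step 22. [r1c3∈{5}] r1c3 is down to just 5, so r1c3=5.
Step 23. [r9c1∈{3}] r9c1 is down to just 3. So r9c1=3.
Step 24. [r3c5∈{2,5}] r3c5 is the only open cell in row 3 admitting 5 ⇒ r3c5=5.
Step 25. [r2c4∈{3}] r2c4's peers cover all but 3, so r2c4=3.
Step 26. [r2c2∈{1}] r2c2 has the single candidate 1. So r2c2=1.
Step 27. [r1c5∈{7}] r1c5 has the single candidate 7. So r1c5=7.
Step 28. [r1c4∈{4}] r1c4's peers cover all but 4. So r1c4=4.
Step 29. [r4c4∈{1}] r4c4's peers cover all but 1, so r4c4=1.
Step 30. [r9c6∈{9}] r9c6 has the single candidate 9. So r9c6=9.
Step 31. [r9c5∈{1}] r9c5's peers cover all but 1 ⇒ r9c5=1.
Step 32. [r7c8∈{3}] r7c8 has the single candidate 3 ⇒ r7c8=3.
Step 33. [r7c1∈{6}] r7c1 has the single candidate 6. So r7c1=6.
Step 34. [r3c8∈{8}] r3c8 is down to just 8, so r3c8=8.
Step 35. [r5c4∈{8}] nothing but 8 survives at r5c4, so r5c4=8.
Step 36. [r6c5∈{2}] r6c5 is down to just 2, so r6c5=2.
Step 37. [r7c9∈{2}] nothing but 2 survives at r7c9 ⇒ r7c9=2.
Step 38. [r5c8∈{5}] only 5 remains possible at r5c8 ⇒ r5c8=5.
Step 39. [r5c9∈{6}] r5c9's peers cover all but 6 ⇒ r5c9=6.
Step 40. [r3c4∈{2}] only 2 remains possible at r3c4 ⇒ r3c4=2.
Step 41. [r4c1∈{7}] r4c1 is down to just 7 ⇒ r4c1=7.
Step 42. [r8c3∈{8}] r8c3's peers cover all but 8, so r8c3=8.
Step 43. [r8c2∈{4}] only 4 remains possible at r8c2, so r8c2=4.
Step 44. [r7c7∈{1}] only 1 remains possible at r7c7 ⇒ r7c7=1.
Step 45. [r5c2∈{9}] r5c2 has the single candidate 9 ⇒ r5c2=9.
Step 46. [r6c6∈{3}] r6c6's peers cover all but 3 ⇒ r6c6=3.
Step 47. [r3c3∈{6}] r3c3 has the single candidate 6. So r3c3=6.

Answer: 8 3 5 4 7 6 2 9 1 / 4 1 2 3 9 8 6 7 5 / 9 7 6 2 5 1 4 8 3 / 7 8 3 1 6 5 9 2 4 / 2 9 1 8 4 7 3 5 6 / 5 6 4 9 2 3 8 1 7 / 6 5 9 7 8 4 1 3 2 / 1 4 8 5 3 2 7 6 9 / 3 2 7 6 1 9 5 4 8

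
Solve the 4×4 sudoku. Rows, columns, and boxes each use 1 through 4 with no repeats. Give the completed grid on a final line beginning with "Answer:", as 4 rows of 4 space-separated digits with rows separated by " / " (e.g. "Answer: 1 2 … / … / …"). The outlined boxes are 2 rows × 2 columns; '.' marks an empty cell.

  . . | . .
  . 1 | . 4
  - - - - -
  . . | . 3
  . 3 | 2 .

Step 1. [r4c1∈{1,4}] across row 4, 4 lands solely at r4c1, so r4c1=4.
Step 2. [r2c1∈{2,3}] across row 2, 2 lands solely at r2c1 ⇒ r2c1=2.
Step 3. [r4c4∈{1}] r4c4's peers cover all but 1. So r4c4=1.
Step 4. [r1c1∈{3}] r1c1 is down to just 3. So r1c1=3.
Step 5. [r1c3∈{1}] r1c3's peers cover all but 1, so r1c3=1.
Step 6. [r3c2∈{2}] only 2 remains possible at r3c2, so r3c2=2.
Step 7. [r1c2∈{4}] r1c2 is down to just 4. So r1c2=4.
Step 8. [r3c1∈{1}] r3c1 is down to just 1 ⇒ r3c1=1.
Step 9. [r2c3∈{3}] nothing but 3 survives at r2c3, so r2c3=3.
Step 10. [r1c4∈{2}] r1c4's peers cover all but 2 ⇒ r1c4=2.
Step 11. [r3c3∈{4}] r3c3 is down to just 4 ⇒ r3c3=4.

Answer: 3 4 1 2 / 2 1 3 4 / 1 2 4 3 / 4 3 2 1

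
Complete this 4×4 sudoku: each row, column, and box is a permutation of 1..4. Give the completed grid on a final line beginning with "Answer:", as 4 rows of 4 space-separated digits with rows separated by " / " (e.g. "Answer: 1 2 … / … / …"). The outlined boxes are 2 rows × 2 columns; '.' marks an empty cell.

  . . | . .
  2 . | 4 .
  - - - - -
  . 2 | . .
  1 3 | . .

Step 1. [r2c4∈{1,3}] across row 2, 3 lands solely at r2c4 ⇒ r2c4=3.
Step 2. [r1c2∈{1,4}] in col 2, 4 fits only at r1c2 ⇒ r1c2=4.
Step 3. [r4c3∈{2}] r4c3 has the single candidate 2. So r4c3=2.
Step 4. [r1c3∈{1}] only 1 remains possible at r1c3 ⇒ r1c3=1.
Step 5. [r4c4∈{4}] r4c4's peers cover all but 4, so r4c4=4.
Step 6. [r2c2∈{1}] r2c2 is down to just 1, so r2c2=1.
Step 7. [r1c1∈{3}] r1c1's peers cover all but 3, so r1c1=3.
Step 8. [r3c4∈{1}] r3c4 is down to just 1. So r3c4=1.
Step 9. [r3c1∈{4}] r3c1 is down to just 4. So r3c1=4.
Step 10. [r1c4∈{2}] r1c4 has the single candidate 2. So r1c4=2.
Step 11. [r3c3∈{3}] nothing but 3 survives at r3c3. So r3c3=3.

Answer: 3 4 1 2 / 2 1 4 3 / 4 2 3 1 / 1 3 2 4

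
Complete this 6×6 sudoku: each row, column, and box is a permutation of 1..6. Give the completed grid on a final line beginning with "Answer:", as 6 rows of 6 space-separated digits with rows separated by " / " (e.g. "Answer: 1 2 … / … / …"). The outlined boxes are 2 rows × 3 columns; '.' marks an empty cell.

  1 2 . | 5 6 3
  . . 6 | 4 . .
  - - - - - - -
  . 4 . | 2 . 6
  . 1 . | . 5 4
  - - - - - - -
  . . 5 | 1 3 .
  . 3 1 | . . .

Step 1. [r5c6∈{2}] nothing but 2 survives at r5c6, so r5c6=2.
Step 2. [r4c1∈{2,3,6}] across row 4, 6 lands solely at r4c1, so r4c1=6.
Step 3. [r3c1∈{3,5}] across row 3, 5 lands solely at r3c1 ⇒ r3c1=5.
Step 4. [r6c5∈{4}] nothing but 4 survives at r6c5. So r6c5=4.
Step 5. [r4c4∈{3}] only 3 remains possible at r4c4. So r4c4=3.
Step 6. [r2c5∈{1,2}] across row 2, 2 lands solely at r2c5. So r2c5=2.
Step 7. [r1c3∈{4}] r1c3's peers cover all but 4 ⇒ r1c3=4.
Step 8. [r6c1∈{2}] only 2 remains possible at r6c1. So r6c1=2.
Step 9. [r3c3∈{3}] nothing but 3 survives at r3c3. So r3c3=3.
Step 10. [r5c2∈{6}] nothing but 6 survives at r5c2, so r5c2=6.
Step 11. [r2c6∈{1}] r2c6 is down to just 1 ⇒ r2c6=1.
Step 12. [r6c4∈{6}] r6c4 is down to just 6. So r6c4=6.
Step 13. [r6c6∈{5}] r6c6 is down to just 5 ⇒ r6c6=5.
Step 14. [r2c2∈{5}] r2c2 is down to just 5, so r2c2=5.
Step 15. [r3c5∈{1}] r3c5 has the single candidate 1 ⇒ r3c5=1.
Step 16. [r2c1∈{3}] only 3 remains possible at r2c1 ⇒ r2c1=3.
Step 17. [r4c3∈{2}] r4c3 is down to just 2 ⇒ r4c3=2.
Step 18. [r5c1∈{4}] r5c1 is down to just 4, so r5c1=4.

Answer: 1 2 4 5 6 3 / 3 5 6 4 2 1 / 5 4 3 2 1 6 / 6 1 2 3 5 4 / 4 6 5 1 3 2 / 2 3 1 6 4 5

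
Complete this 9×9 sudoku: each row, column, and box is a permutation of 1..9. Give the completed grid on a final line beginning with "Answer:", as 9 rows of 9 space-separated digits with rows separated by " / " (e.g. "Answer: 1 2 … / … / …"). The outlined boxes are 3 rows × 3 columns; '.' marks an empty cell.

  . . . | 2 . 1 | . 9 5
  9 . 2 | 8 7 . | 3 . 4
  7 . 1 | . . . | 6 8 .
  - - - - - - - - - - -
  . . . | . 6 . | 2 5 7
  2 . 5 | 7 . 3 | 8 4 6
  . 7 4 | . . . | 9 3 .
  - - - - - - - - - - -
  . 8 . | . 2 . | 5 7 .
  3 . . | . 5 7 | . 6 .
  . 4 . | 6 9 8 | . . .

Step 1. [r6c9∈{1}] r6c9's peers cover all but 1, so r6c9=1.
Step 2. [r7c4∈{1,3,4}] in box 8, 3 fits only at r7c4, so r7c4=3.
Step 3. [r8c3∈{9}] nothing but 9 survives at r8c3 ⇒ r8c3=9.
Step 4. [r8c4∈{1,4}] across box 8, 1 lands solely at r8c4. So r8c4=1.
Step 5. [r7c1∈{1,6}] 1 has one home in row 7: r7c1, so r7c1=1.
Step 6. [r4c1∈{8}] r4c1 has the single candidate 8 ⇒ r4c1=8.
Step 7. [r4c2∈{1,3,9}] in row 4, 1 fits only at r4c2. So r4c2=1.
Step 8. [r9c8∈{1,2}] col 8 places 2 nowhere but r9c8. So r9c8=2.
Step 9. [r6c4∈{5}] r6c4's peers cover all but 5. So r6c4=5.
Step 10. [r2c6∈{5,6}] in col 6, 6 fits only at r2c6. So r2c6=6.
Step 11. [r3c6∈{4,5,9}] 5 has one home in col 6: r3c6 ⇒ r3c6=5.
Step 12. [r1c2∈{3,6}] in col 2, 6 fits only at r1c2 ⇒ r1c2=6.
Step 13. [r3c2∈{3}] only 3 remains possible at r3c2, so r3c2=3.
Step 14. [r3c4∈{4,9}] r3c4 is the only open cell in row 3 admitting 9 ⇒ r3c4=9.
Step 15. [r7c6∈{4}] only 4 remains possible at r7c6 ⇒ r7c6=4.
Step 16. [r3c5∈{4}] r3c5 has the single candidate 4, so r3c5=4.
Step 17. [r1c1∈{4}] r1c1 has the single candidate 4 ⇒ r1c1=4.
Step 18. [r2c2∈{5}] only 5 remains possible at r2c2, so r2c2=5.
Step 19. [r2c8∈{1}] nothing but 1 survives at r2c8, so r2c8=1.
Step 20. [r9c3∈{7}] r9c3 is down to just 7 ⇒ r9c3=7.
Step 21. [r8c2∈{2}] r8c2's peers cover all but 2. So r8c2=2.
Step 22. [r6c1∈{6}] only 6 remains possible at r6c1, so r6c1=6.
Step 23. [r5c2∈{9}] r5c2 has the single candidate 9, so r5c2=9.
Step 24. [r3c9∈{2}] only 2 remains possible at r3c9. So r3c9=2.
Step 25. [r9c9∈{3}] r9c9 has the single candidate 3, so r9c9=3.
Step 26. [r9c7∈{1}] r9c7's peers cover all but 1, so r9c7=1.
Step 27. [r6c5∈{8}] only 8 remains possible at r6c5 ⇒ r6c5=8.
Step 28. [r1c5∈{3}] nothing but 3 survives at r1c5. So r1c5=3.
Step 29. [r8c9∈{8}] r8c9's peers cover all but 8 ⇒ r8c9=8.
Step 30. [r1c3∈{8}] r1c3 is down to just 8, so r1c3=8.
Step 31. [r5c5∈{1}] r5c5 has the single candidate 1 ⇒ r5c5=1.
Step 32. [r4c4∈{4}] only 4 remains possible at r4c4. So r4c4=4.
Step 33. [r7c3∈{6}] nothing but 6 survives at r7c3 ⇒ r7c3=6.
Step 34. [r4c6∈{9}] r4c6's peers cover all but 9 ⇒ r4c6=9.
Step 35. [r8c7∈{4}] nothing but 4 survives at r8c7, so r8c7=4.
Step 36. [r6c6∈{2}] nothing but 2 survives at r6c6 ⇒ r6c6=2.
Step 37. [r9c1∈{5}] r9c1 is down to just 5 ⇒ r9c1=5.
Step 38. [r1c7∈{7}] r1c7 has the single candidate 7 ⇒ r1c7=7.
Step 39. [r7c9∈{9}] r7c9 is down to just 9, so r7c9=9.
Step 40. [r4c3∈{3}] nothing but 3 survives at r4c3, so r4c3=3.

Answer: 4 6 8 2 3 1 7 9 5 / 9 5 2 8 7 6 3 1 4 / 7 3 1 9 4 5 6 8 2 / 8 1 3 4 6 9 2 5 7 / 2 9 5 7 1 3 8 4 6 / 6 7 4 5 8 2 9 3 1 / 1 8 6 3 2 4 5 7 9 / 3 2 9 1 5 7 4 6 8 / 5 4 7 6 9 8 1 2 3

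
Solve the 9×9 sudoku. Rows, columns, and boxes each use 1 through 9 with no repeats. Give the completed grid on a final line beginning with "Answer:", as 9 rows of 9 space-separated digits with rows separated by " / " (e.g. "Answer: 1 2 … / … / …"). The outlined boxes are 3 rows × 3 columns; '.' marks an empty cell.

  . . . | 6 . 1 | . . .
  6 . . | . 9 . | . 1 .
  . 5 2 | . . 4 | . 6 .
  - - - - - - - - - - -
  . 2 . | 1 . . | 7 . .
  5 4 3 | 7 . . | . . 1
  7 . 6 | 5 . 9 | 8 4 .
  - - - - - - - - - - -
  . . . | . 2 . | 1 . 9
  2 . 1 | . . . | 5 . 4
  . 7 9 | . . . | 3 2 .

Step 1. [r4c3∈{8}] r4c3 is down to just 8 ⇒ r4c3=8.
Step 2. [r1c2∈{3,8,9}] 9 has one home in col 2: r1c2, so r1c2=9.
Step 3. [r6c5∈{3}] r6c5 has the single candidate 3, so r6c5=3.
Step 4. [r4c6∈{6}] nothing but 6 survives at r4c6, so r4c6=6.
Step 5. [r5c5∈{8}] r5c5 is down to just 8 ⇒ r5c5=8.
Step 6. [r2c4∈{2,3,8}] in col 4, 2 fits only at r2c4 ⇒ r2c4=2.
Step 7. [r3c5∈{7}] only 7 remains possible at r3c5, so r3c5=7.
Step 8. [r1c5∈{5}] r1c5's peers cover all but 5 ⇒ r1c5=5.
Step 9. [r2c9∈{3,5,7,8}] 5 has one home in row 2: r2c9 ⇒ r2c9=5.
Step 10. [r1c9∈{2,3,7,8}] across col 9, 7 lands solely at r1c9. So r1c9=7.
Step 11. [r1c3∈{4}] r1c3 has the single candidate 4 ⇒ r1c3=4.
Step 12. [r7c2∈{3,6,8}] across row 7, 6 lands solely at r7c2. So r7c2=6.
Step 13. [r9c6∈{5,8}] across row 9, 5 lands solely at r9c6 ⇒ r9c6=5.
Step 14. [r5c8∈{9}] r5c8 has the single candidate 9, so r5c8=9.
Step 15. [r9c5∈{1,4,6}] r9c5 is the only open cell in row 9 admitting 1. So r9c5=1.
Step 16. [r3c1∈{1,3,8}] r3c1 is the only open cell in row 3 admitting 1 ⇒ r3c1=1.
Step 17. [r8c4∈{3,8,9}] 9 has one home in row 8: r8c4, so r8c4=9.
Step 18. [r4c9∈{3}] nothing but 3 survives at r4c9 ⇒ r4c9=3.
Step 19. [r3c9∈{8}] nothing but 8 survives at r3c9. So r3c9=8.
Step 20. [r2c6∈{3,8}] 8 has one home in box 2: r2c6 ⇒ r2c6=8.
Step 21. [r8c2∈{3,8}] across col 2, 8 lands solely at r8c2. So r8c2=8.
Step 22. [r7c1∈{3,4}] in box 7, 3 fits only at r7c1 ⇒ r7c1=3.
Step 23. [r7c4∈{4,8}] r7c4 is the only open cell in row 7 admitting 4. So r7c4=4.
Step 24. [r8c8∈{7}] r8c8 has the single candidate 7 ⇒ r8c8=7.
Step 25. [r5c7∈{2,6}] row 5 places 6 nowhere but r5c7 ⇒ r5c7=6.
Step 26. [r1c8∈{3}] r1c8's peers cover all but 3. So r1c8=3.
Step 27. [r6c2∈{1}] only 1 remains possible at r6c2. So r6c2=1.
Step 28. [r3c4∈{3}] r3c4 has the single candidate 3. So r3c4=3.
Step 29. [r2c7∈{4}] r2c7 is down to just 4, so r2c7=4.
Step 30. [r6c9∈{2}] r6c9's peers cover all but 2, so r6c9=2.
Step 31. [r8c5∈{6}] nothing but 6 survives at r8c5, so r8c5=6.
Step 32. [r7c3∈{5}] nothing but 5 survives at r7c3 ⇒ r7c3=5.
Step 33. [r4c8∈{5}] r4c8 is down to just 5. So r4c8=5.
Step 34. [r2c2∈{3}] r2c2's peers cover all but 3. So r2c2=3.
Step 35. [r8c6∈{3}] r8c6 is down to just 3, so r8c6=3.
Step 36. [r3c7∈{9}] r3c7 has the single candidate 9. So r3c7=9.
Step 37. [r2c3∈{7}] r2c3's peers cover all but 7 ⇒ r2c3=7.
Step 38. [r4c5∈{4}] only 4 remains possible at r4c5, so r4c5=4.
Step 39. [r1c7∈{2}] nothing but 2 survives at r1c7 ⇒ r1c7=2.
Step 40. [r4c1∈{9}] only 9 remains possible at r4c1, so r4c1=9.
Step 41. [r7c8∈{8}] r7c8 is down to just 8 ⇒ r7c8=8.
Step 42. [r5c6∈{2}] nothing but 2 survives at r5c6, so r5c6=2.
Step 43. [r1c1∈{8}] r1c1 is down to just 8. So r1c1=8.
Step 44. [r7c6∈{7}] r7c6's peers cover all but 7. So r7c6=7.
Step 45. [r9c4∈{8}] r9c4 has the single candidate 8, so r9c4=8.
Step 46. [r9c1∈{4}] r9c1 has the single candidate 4 ⇒ r9c1=4.
Step 47. [r9c9∈{6}] only 6 remains possible at r9c9, so r9c9=6.

Answer: 8 9 4 6 5 1 2 3 7 / 6 3 7 2 9 8 4 1 5 / 1 5 2 3 7 4 9 6 8 / 9 2 8 1 4 6 7 5 3 / 5 4 3 7 8 2 6 9 1 / 7 1 6 5 3 9 8 4 2 / 3 6 5 4 2 7 1 8 9 / 2 8 1 9 6 3 5 7 4 / 4 7 9 8 1 5 3 2 6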